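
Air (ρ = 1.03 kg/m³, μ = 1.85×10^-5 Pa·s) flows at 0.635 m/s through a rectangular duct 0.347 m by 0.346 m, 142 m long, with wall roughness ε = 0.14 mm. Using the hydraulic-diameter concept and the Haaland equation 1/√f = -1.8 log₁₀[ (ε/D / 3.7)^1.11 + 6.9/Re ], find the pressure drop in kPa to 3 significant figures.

Hydraulic diameter D_h = 4A/P = 4·(0.347·0.346)/(2·(0.347+0.346)) = 0.4802/1.386 = 0.3465 m.
Re = ρVD_h/μ = 1.03·0.635·0.3465/1.85e-05 = 1.225e+04.
ε/D_h = 0.00014/0.3465 = 0.000404; Haaland gives 1/√f = -1.8 log₁₀[4e-05+0.000563] = 5.795, so f = 0.02978.
ΔP = f(L/D_h)(ρV²/2) = 0.02978·142/0.3465·0.2077 = 2.534 Pa.
ΔP = 0.00253 kPa.

ΔP ≈ 0.00253 kPa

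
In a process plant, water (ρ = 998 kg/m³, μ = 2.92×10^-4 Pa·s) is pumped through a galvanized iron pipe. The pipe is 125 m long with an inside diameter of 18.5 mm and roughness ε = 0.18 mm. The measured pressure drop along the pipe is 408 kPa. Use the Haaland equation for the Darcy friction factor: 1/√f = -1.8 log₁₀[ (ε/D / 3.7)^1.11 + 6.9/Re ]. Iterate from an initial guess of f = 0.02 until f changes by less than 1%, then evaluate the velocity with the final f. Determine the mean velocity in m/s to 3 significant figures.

V ≈ 1.78 m/s

Rearranging Darcy-Weisbach: V = √(2·ΔP·D/(f·L·ρ)). With ε/D = 0.00018/0.0185 = 0.00973, iterate starting from f = 0.02:
  f = 0.02 → V = √(2·4.08e+05·0.0185/(0.02·125·998)) = 2.46 m/s; Re = ρVD/μ = 1.555e+05; f → 0.038
  f = 0.038 → V = 1.785 m/s; Re = 1.128e+05; f → 0.03813
Converged (Δf/f < 1%). With the final f = 0.03813: V = √(2·4.08e+05·0.0185/(0.03813·125·998)) = 1.781 m/s.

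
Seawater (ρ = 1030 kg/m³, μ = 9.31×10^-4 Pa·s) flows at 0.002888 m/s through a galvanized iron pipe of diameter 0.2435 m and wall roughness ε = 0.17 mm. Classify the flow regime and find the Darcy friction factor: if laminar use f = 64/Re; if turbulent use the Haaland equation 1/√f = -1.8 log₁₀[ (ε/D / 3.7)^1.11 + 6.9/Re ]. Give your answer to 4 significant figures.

f ≈ 0.08226

Re = ρVD/μ = 1030·0.002888·0.2435/0.000931 = 778.
Re < 2300 → laminar, so f = 64/Re = 0.08226 (roughness is irrelevant in laminar flow).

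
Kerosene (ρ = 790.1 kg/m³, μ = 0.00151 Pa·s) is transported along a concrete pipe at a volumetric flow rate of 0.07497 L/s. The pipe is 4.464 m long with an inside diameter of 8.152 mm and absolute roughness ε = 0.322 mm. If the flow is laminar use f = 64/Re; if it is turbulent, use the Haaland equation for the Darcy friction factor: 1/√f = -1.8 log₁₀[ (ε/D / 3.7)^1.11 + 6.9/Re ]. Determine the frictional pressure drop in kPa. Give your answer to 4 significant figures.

Q = 0.07497 L/s = 0.07497/1000 = 7.497e-05 m³/s.
Cross-sectional area A = πD²/4 = π(0.008152)²/4 = 5.219e-05 m²; mean velocity V = Q/A = 7.497e-05/5.219e-05 = 1.436 m/s.
Reynolds number Re = ρVD/μ = 790.1 · 1.436 · 0.008152 / 0.00151 = 6127.
Re > 4000 → turbulent. Relative roughness ε/D = 0.000322/0.008152 = 0.0395. Haaland: 1/√f = -1.8 log₁₀[(0.0395/3.7)^1.11 + 6.9/6127] = -1.8 log₁₀[0.00648 + 0.00113] = 3.814, so f = 0.06874.
Darcy-Weisbach: ΔP = f(L/D)(ρV²/2) = 0.06874·(4.464/0.008152)·(790.1·1.436²/2) = 0.06874·547.6·815.1 = 3.068e+04 Pa.
ΔP = 3.068e+04 Pa = 30.68 kPa.

ΔP ≈ 30.68 kPa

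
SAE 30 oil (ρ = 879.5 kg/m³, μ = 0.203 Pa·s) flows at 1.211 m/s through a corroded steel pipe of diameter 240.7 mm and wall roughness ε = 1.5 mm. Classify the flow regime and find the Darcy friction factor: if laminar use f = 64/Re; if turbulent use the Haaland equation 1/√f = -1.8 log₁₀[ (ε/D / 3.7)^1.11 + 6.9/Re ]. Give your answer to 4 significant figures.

Re = ρVD/μ = 879.5·1.211·0.2407/0.203 = 1263.
Re < 2300 → laminar, so f = 64/Re = 0.05068 (roughness is irrelevant in laminar flow).

f ≈ 0.05068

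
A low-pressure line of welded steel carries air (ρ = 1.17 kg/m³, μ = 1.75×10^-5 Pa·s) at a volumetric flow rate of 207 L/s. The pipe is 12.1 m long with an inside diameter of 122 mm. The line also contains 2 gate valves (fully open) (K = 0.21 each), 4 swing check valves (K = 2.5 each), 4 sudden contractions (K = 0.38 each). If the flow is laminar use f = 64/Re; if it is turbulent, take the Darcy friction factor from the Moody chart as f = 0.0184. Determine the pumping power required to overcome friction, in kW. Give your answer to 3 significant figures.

P ≈ 0.523 kW

Q = 207 L/s = 207/1000 = 0.207 m³/s.
Cross-sectional area A = πD²/4 = π(0.122)²/4 = 0.01169 m²; mean velocity V = Q/A = 0.207/0.01169 = 17.71 m/s.
Reynolds number Re = ρVD/μ = 1.17 · 17.71 · 0.122 / 1.75e-05 = 1.444e+05.
Re > 4000 → turbulent; use the Moody-chart value f = 0.0184.
Total minor-loss coefficient ΣK = 2·0.21 + 4·2.5 + 4·0.38 = 11.9.
ΔP = [f·L/D + ΣK]·(ρV²/2) = [0.0184·12.1/0.122 + 11.9]·(1.17·17.71²/2) = [1.825 + 11.9]·183.4 = 2525 Pa.
Pumping power P = QΔP = 0.207·2525 = 522.7 W = 0.523 kW.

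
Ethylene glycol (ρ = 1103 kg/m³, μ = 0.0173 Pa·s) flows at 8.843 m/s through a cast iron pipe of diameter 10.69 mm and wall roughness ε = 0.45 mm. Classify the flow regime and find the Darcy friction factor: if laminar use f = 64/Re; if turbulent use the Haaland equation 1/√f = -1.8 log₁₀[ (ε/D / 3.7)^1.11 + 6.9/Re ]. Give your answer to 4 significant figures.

f ≈ 0.07055

Re = ρVD/μ = 1103·8.843·0.01069/0.0173 = 6027.
Re > 4000 → turbulent. ε/D = 0.00045/0.01069 = 0.0421; Haaland: 1/√f = -1.8 log₁₀[0.00695 + 0.00114] = 3.765, so f = 0.07055.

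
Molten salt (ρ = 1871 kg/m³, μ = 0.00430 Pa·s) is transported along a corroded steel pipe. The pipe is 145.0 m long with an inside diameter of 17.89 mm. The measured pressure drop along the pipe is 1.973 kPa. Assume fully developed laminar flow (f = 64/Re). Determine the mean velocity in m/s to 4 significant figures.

For laminar flow, f = 64/Re with Re = ρVD/μ, so Darcy-Weisbach reduces to ΔP = 32μLV/D². Solving for V: V = ΔP·D²/(32μL) = 1973·(0.01789)²/(32·0.0043·145) = 0.03165 m/s.
Check: Re = ρVD/μ = 1871·0.03165·0.01789/0.0043 = 246.4 < 2300, so the laminar assumption holds.

V ≈ 0.03165 m/s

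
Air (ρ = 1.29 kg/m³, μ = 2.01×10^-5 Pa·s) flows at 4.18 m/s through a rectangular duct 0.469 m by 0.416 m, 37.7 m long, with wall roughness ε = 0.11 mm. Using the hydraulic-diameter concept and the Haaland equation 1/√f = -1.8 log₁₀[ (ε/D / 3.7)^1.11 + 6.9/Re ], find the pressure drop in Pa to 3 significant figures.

ΔP ≈ 17.8 Pa

Hydraulic diameter D_h = 4A/P = 4·(0.469·0.416)/(2·(0.469+0.416)) = 0.7804/1.77 = 0.4409 m.
Re = ρVD_h/μ = 1.29·4.18·0.4409/2.01e-05 = 1.183e+05.
ε/D_h = 0.00011/0.4409 = 0.000249; Haaland gives 1/√f = -1.8 log₁₀[2.34e-05+5.83e-05] = 7.357, so f = 0.01847.
ΔP = f(L/D_h)(ρV²/2) = 0.01847·37.7/0.4409·11.27 = 17.8 Pa.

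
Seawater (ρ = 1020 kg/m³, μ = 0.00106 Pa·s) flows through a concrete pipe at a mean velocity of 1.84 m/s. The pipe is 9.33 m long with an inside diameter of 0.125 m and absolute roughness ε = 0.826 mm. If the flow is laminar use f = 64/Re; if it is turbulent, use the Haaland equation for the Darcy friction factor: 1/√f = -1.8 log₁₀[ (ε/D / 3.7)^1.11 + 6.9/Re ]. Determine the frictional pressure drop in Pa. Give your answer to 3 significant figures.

ΔP ≈ 4320 Pa

Reynolds number Re = ρVD/μ = 1020 · 1.84 · 0.125 / 0.00106 = 2.213e+05.
Re > 4000 → turbulent. Relative roughness ε/D = 0.000826/0.125 = 0.00661. Haaland: 1/√f = -1.8 log₁₀[(0.00661/3.7)^1.11 + 6.9/2.213e+05] = -1.8 log₁₀[0.00089 + 3.12e-05] = 5.464, so f = 0.0335.
Darcy-Weisbach: ΔP = f(L/D)(ρV²/2) = 0.0335·(9.33/0.125)·(1020·1.84²/2) = 0.0335·74.64·1727 = 4317 Pa.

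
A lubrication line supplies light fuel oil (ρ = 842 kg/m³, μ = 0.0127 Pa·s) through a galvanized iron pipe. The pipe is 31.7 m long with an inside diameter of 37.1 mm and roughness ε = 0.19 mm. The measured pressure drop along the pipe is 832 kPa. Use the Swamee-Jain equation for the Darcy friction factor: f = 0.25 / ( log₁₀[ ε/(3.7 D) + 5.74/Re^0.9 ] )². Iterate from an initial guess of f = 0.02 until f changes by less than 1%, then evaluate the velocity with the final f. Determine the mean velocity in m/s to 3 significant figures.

Rearranging Darcy-Weisbach: V = √(2·ΔP·D/(f·L·ρ)). With ε/D = 0.00019/0.0371 = 0.00512, iterate starting from f = 0.02:
  f = 0.02 → V = √(2·8.32e+05·0.0371/(0.02·31.7·842)) = 10.75 m/s; Re = ρVD/μ = 2.645e+04; f → 0.03424
  f = 0.03424 → V = 8.219 m/s; Re = 2.022e+04; f → 0.03513
  f = 0.03513 → V = 8.114 m/s; Re = 1.996e+04; f → 0.03518
Converged (Δf/f < 1%). With the final f = 0.03518: V = √(2·8.32e+05·0.0371/(0.03518·31.7·842)) = 8.109 m/s.

V ≈ 8.11 m/s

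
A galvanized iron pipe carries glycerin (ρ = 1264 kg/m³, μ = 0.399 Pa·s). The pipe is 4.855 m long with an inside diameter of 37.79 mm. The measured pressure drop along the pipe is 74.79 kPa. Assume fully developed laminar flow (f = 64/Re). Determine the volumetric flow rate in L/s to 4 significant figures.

For laminar flow, f = 64/Re with Re = ρVD/μ, so Darcy-Weisbach reduces to ΔP = 32μLV/D². Solving for V: V = ΔP·D²/(32μL) = 7.479e+04·(0.03779)²/(32·0.399·4.855) = 1.723 m/s.
Check: Re = ρVD/μ = 1264·1.723·0.03779/0.399 = 206.3 < 2300, so the laminar assumption holds.
Q = V·A = 1.723·(π/4·0.03779²) = 0.001933 m³/s = 1.933 L/s.

Q ≈ 1.933 L/s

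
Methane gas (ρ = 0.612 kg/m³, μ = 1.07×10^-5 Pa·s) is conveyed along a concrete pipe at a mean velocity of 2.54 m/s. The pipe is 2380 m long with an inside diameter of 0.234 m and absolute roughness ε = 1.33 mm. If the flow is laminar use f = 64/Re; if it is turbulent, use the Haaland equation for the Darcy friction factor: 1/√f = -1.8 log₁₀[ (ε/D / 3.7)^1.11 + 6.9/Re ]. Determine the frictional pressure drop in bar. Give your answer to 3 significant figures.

ΔP ≈ 0.00680 bar

Reynolds number Re = ρVD/μ = 0.612 · 2.54 · 0.234 / 1.07e-05 = 3.4e+04.
Re > 4000 → turbulent. Relative roughness ε/D = 0.00133/0.234 = 0.00568. Haaland: 1/√f = -1.8 log₁₀[(0.00568/3.7)^1.11 + 6.9/3.4e+04] = -1.8 log₁₀[0.000753 + 0.000203] = 5.435, so f = 0.03385.
Darcy-Weisbach: ΔP = f(L/D)(ρV²/2) = 0.03385·(2380/0.234)·(0.612·2.54²/2) = 0.03385·1.017e+04·1.974 = 679.8 Pa.
ΔP = 679.8 Pa = 0.00680 bar.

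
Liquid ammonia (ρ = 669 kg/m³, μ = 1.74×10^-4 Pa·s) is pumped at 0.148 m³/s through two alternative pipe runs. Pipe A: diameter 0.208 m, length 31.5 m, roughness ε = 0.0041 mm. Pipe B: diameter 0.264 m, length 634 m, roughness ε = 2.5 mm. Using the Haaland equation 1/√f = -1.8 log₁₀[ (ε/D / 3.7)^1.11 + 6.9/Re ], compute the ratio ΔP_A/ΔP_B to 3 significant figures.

Pipe A: V = Q/A = 0.148/0.03398 = 4.356 m/s; Re = 3.483e+06; ε/D = 1.97e-05; Haaland → f = 0.01031; ΔP_A = f(L/D)(ρV²/2) = 9910 Pa.
Pipe B: V = Q/A = 0.148/0.05474 = 2.704 m/s; Re = 2.744e+06; ε/D = 0.00947; Haaland → f = 0.03731; ΔP_B = f(L/D)(ρV²/2) = 2.191e+05 Pa.
ΔP_A/ΔP_B = 9910/2.191e+05 = 0.0452.

ΔP_A/ΔP_B ≈ 0.0452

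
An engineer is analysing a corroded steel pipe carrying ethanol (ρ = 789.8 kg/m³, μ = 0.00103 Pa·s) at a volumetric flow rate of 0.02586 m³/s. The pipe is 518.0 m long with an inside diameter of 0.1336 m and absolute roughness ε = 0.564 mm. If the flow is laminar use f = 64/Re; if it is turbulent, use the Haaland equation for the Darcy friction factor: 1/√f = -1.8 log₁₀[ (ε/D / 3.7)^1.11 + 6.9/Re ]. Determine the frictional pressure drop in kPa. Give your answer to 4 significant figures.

ΔP ≈ 153.4 kPa

Cross-sectional area A = πD²/4 = π(0.1336)²/4 = 0.01402 m²; mean velocity V = Q/A = 0.02586/0.01402 = 1.845 m/s.
Reynolds number Re = ρVD/μ = 789.8 · 1.845 · 0.1336 / 0.00103 = 1.89e+05.
Re > 4000 → turbulent. Relative roughness ε/D = 0.000564/0.1336 = 0.00422. Haaland: 1/√f = -1.8 log₁₀[(0.00422/3.7)^1.11 + 6.9/1.89e+05] = -1.8 log₁₀[0.000541 + 3.65e-05] = 5.829, so f = 0.02944.
Darcy-Weisbach: ΔP = f(L/D)(ρV²/2) = 0.02944·(518/0.1336)·(789.8·1.845²/2) = 0.02944·3877·1344 = 1.534e+05 Pa.
ΔP = 1.534e+05 Pa = 153.4 kPa.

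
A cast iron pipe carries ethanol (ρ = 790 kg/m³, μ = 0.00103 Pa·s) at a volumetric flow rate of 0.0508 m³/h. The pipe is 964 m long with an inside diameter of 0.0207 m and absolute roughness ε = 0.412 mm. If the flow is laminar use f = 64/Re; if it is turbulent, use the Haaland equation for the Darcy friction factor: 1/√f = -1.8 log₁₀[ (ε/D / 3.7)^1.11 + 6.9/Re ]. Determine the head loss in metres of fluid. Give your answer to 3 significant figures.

Q = 0.0508 m³/h = 0.0508/3600 = 1.411e-05 m³/s.
Cross-sectional area A = πD²/4 = π(0.0207)²/4 = 0.0003365 m²; mean velocity V = Q/A = 1.411e-05/0.0003365 = 0.04193 m/s.
Reynolds number Re = ρVD/μ = 790 · 0.04193 · 0.0207 / 0.00103 = 665.7.
Re < 2300 → laminar flow, so f = 64/Re = 64/665.7 = 0.09614 (the turbulent correlation is not needed).
Darcy-Weisbach: ΔP = f(L/D)(ρV²/2) = 0.09614·(964/0.0207)·(790·0.04193²/2) = 0.09614·4.657e+04·0.6945 = 3109 Pa.
Head loss h_f = ΔP/(ρg) = 3109/(790·9.81) = 0.401 m.

h_f ≈ 0.401 m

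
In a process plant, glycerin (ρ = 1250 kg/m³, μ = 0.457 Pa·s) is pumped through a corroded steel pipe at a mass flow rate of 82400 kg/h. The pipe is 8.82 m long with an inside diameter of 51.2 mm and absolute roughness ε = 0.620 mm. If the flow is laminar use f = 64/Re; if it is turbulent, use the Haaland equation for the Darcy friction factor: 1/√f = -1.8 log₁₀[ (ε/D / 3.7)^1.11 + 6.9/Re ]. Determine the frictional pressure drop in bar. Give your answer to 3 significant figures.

ΔP ≈ 4.38 bar

ṁ = 82400 kg/h = 82400/3600 = 22.89 kg/s.
A = πD²/4 = π(0.0512)²/4 = 0.002059 m²; mean velocity V = ṁ/(ρA) = 22.89/(1250 · 0.002059) = 8.894 m/s.
Reynolds number Re = ρVD/μ = 1250 · 8.894 · 0.0512 / 0.457 = 1246.
Re < 2300 → laminar flow, so f = 64/Re = 64/1246 = 0.05138 (the turbulent correlation is not needed).
Darcy-Weisbach: ΔP = f(L/D)(ρV²/2) = 0.05138·(8.82/0.0512)·(1250·8.894²/2) = 0.05138·172.3·4.944e+04 = 4.376e+05 Pa.
ΔP = 4.376e+05 Pa = 4.38 bar.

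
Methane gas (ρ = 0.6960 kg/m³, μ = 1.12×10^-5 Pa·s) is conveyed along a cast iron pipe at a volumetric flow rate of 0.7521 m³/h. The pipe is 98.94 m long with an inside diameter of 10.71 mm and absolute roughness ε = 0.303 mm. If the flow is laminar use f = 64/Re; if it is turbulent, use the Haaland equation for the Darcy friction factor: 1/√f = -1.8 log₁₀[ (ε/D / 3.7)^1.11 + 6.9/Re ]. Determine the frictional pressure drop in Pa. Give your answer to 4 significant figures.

ΔP ≈ 716.9 Pa

Q = 0.7521 m³/h = 0.7521/3600 = 0.0002089 m³/s.
Cross-sectional area A = πD²/4 = π(0.01071)²/4 = 9.009e-05 m²; mean velocity V = Q/A = 0.0002089/9.009e-05 = 2.319 m/s.
Reynolds number Re = ρVD/μ = 0.696 · 2.319 · 0.01071 / 1.12e-05 = 1543.
Re < 2300 → laminar flow, so f = 64/Re = 64/1543 = 0.04147 (the turbulent correlation is not needed).
Darcy-Weisbach: ΔP = f(L/D)(ρV²/2) = 0.04147·(98.94/0.01071)·(0.696·2.319²/2) = 0.04147·9238·1.871 = 716.9 Pa.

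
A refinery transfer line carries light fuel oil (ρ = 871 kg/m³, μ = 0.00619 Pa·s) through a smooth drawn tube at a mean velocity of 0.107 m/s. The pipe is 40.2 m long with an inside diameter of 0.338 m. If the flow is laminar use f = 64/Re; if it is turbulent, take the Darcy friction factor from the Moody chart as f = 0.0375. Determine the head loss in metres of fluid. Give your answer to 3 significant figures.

Reynolds number Re = ρVD/μ = 871 · 0.107 · 0.338 / 0.00619 = 5089.
Re > 4000 → turbulent; use the Moody-chart value f = 0.0375.
Darcy-Weisbach: ΔP = f(L/D)(ρV²/2) = 0.0375·(40.2/0.338)·(871·0.107²/2) = 0.0375·118.9·4.986 = 22.24 Pa.
Head loss h_f = ΔP/(ρg) = 22.24/(871·9.81) = 0.00260 m.

h_f ≈ 0.00260 m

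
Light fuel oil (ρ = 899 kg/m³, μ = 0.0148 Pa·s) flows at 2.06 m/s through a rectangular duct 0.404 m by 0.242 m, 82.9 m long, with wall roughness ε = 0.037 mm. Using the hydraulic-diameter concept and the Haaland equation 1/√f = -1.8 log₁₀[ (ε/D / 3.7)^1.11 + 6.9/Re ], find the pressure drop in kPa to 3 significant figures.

ΔP ≈ 11.7 kPa

Hydraulic diameter D_h = 4A/P = 4·(0.404·0.242)/(2·(0.404+0.242)) = 0.3911/1.292 = 0.3027 m.
Re = ρVD_h/μ = 899·2.06·0.3027/0.0148 = 3.788e+04.
ε/D_h = 3.7e-05/0.3027 = 0.000122; Haaland gives 1/√f = -1.8 log₁₀[1.06e-05+0.000182] = 6.687, so f = 0.02236.
ΔP = f(L/D_h)(ρV²/2) = 0.02236·82.9/0.3027·1907 = 1.168e+04 Pa.
ΔP = 11.7 kPa.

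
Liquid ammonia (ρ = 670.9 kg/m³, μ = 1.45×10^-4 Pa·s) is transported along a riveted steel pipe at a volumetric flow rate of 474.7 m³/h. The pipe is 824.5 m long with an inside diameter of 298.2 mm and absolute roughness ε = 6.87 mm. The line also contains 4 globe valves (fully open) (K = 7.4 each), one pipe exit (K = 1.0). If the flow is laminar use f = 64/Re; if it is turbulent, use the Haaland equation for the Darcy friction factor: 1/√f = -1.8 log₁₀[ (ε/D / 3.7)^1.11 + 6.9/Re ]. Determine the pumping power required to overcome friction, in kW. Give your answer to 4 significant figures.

Q = 474.7 m³/h = 474.7/3600 = 0.1319 m³/s.
Cross-sectional area A = πD²/4 = π(0.2982)²/4 = 0.06984 m²; mean velocity V = Q/A = 0.1319/0.06984 = 1.888 m/s.
Reynolds number Re = ρVD/μ = 670.9 · 1.888 · 0.2982 / 0.000145 = 2.605e+06.
Re > 4000 → turbulent. Relative roughness ε/D = 0.00687/0.2982 = 0.023. Haaland: 1/√f = -1.8 log₁₀[(0.023/3.7)^1.11 + 6.9/2.605e+06] = -1.8 log₁₀[0.00356 + 2.65e-06] = 4.407, so f = 0.0515.
Total minor-loss coefficient ΣK = 4·7.4 + 1·1 = 30.6.
ΔP = [f·L/D + ΣK]·(ρV²/2) = [0.0515·824.5/0.2982 + 30.6]·(670.9·1.888²/2) = [142.4 + 30.6]·1196 = 2.069e+05 Pa.
Pumping power P = QΔP = 0.1319·2.069e+05 = 27277 W = 27.28 kW.

P ≈ 27.28 kW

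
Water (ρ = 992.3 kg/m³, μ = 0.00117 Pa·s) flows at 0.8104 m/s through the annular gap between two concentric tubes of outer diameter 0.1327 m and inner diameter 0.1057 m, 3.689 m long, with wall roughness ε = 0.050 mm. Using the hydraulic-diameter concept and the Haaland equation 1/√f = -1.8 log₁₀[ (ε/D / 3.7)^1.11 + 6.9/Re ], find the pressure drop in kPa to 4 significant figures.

ΔP ≈ 1.317 kPa

Hydraulic diameter D_h = 4A/P = D_o - D_i = 0.1327 - 0.1057 = 0.027 m.
Re = ρVD_h/μ = 992.3·0.8104·0.027/0.00117 = 1.856e+04.
ε/D_h = 5e-05/0.027 = 0.00185; Haaland gives 1/√f = -1.8 log₁₀[0.000217+0.000372] = 5.814, so f = 0.02958.
ΔP = f(L/D_h)(ρV²/2) = 0.02958·3.689/0.027·325.8 = 1317 Pa.
ΔP = 1.317 kPa.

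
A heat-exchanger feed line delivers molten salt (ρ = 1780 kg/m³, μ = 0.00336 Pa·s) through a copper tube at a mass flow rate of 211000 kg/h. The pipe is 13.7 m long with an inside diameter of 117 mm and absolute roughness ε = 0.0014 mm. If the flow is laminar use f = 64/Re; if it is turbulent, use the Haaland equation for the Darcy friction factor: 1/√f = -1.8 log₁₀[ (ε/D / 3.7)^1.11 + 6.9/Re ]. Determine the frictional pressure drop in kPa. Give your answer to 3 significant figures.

ΔP ≈ 15.4 kPa

ṁ = 211000 kg/h = 211000/3600 = 58.61 kg/s.
A = πD²/4 = π(0.117)²/4 = 0.01075 m²; mean velocity V = ṁ/(ρA) = 58.61/(1780 · 0.01075) = 3.063 m/s.
Reynolds number Re = ρVD/μ = 1780 · 3.063 · 0.117 / 0.00336 = 1.898e+05.
Re > 4000 → turbulent. Relative roughness ε/D = 1.4e-06/0.117 = 1.2e-05. Haaland: 1/√f = -1.8 log₁₀[(1.2e-05/3.7)^1.11 + 6.9/1.898e+05] = -1.8 log₁₀[8.05e-07 + 3.63e-05] = 7.974, so f = 0.01573.
Darcy-Weisbach: ΔP = f(L/D)(ρV²/2) = 0.01573·(13.7/0.117)·(1780·3.063²/2) = 0.01573·117.1·8348 = 1.537e+04 Pa.
ΔP = 1.537e+04 Pa = 15.4 kPa.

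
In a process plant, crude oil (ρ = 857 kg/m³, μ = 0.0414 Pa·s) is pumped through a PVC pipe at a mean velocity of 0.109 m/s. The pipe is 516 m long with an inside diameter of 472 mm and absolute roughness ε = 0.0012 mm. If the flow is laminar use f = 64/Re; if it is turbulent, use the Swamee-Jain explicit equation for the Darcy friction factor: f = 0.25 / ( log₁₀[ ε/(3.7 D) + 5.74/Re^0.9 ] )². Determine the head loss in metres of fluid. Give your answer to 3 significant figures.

Reynolds number Re = ρVD/μ = 857 · 0.109 · 0.472 / 0.0414 = 1065.
Re < 2300 → laminar flow, so f = 64/Re = 64/1065 = 0.06009 (the turbulent correlation is not needed).
Darcy-Weisbach: ΔP = f(L/D)(ρV²/2) = 0.06009·(516/0.472)·(857·0.109²/2) = 0.06009·1093·5.091 = 334.5 Pa.
Head loss h_f = ΔP/(ρg) = 334.5/(857·9.81) = 0.0398 m.

h_f ≈ 0.0398 m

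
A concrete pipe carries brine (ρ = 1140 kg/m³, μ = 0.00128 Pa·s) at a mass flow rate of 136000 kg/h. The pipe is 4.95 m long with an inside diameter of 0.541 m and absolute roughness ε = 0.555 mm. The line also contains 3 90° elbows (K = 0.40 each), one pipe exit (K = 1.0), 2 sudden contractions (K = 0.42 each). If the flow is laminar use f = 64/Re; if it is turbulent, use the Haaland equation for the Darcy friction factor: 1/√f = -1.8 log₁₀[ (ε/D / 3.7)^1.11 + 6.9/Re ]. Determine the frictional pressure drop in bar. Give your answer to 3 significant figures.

ΔP ≈ 3.85×10^-4 bar

ṁ = 136000 kg/h = 136000/3600 = 37.78 kg/s.
A = πD²/4 = π(0.541)²/4 = 0.2299 m²; mean velocity V = ṁ/(ρA) = 37.78/(1140 · 0.2299) = 0.1442 m/s.
Reynolds number Re = ρVD/μ = 1140 · 0.1442 · 0.541 / 0.00128 = 6.946e+04.
Re > 4000 → turbulent. Relative roughness ε/D = 0.000555/0.541 = 0.00103. Haaland: 1/√f = -1.8 log₁₀[(0.00103/3.7)^1.11 + 6.9/6.946e+04] = -1.8 log₁₀[0.000113 + 9.93e-05] = 6.613, so f = 0.02287.
Total minor-loss coefficient ΣK = 3·0.4 + 1·1 + 2·0.42 = 3.04.
ΔP = [f·L/D + ΣK]·(ρV²/2) = [0.02287·4.95/0.541 + 3.04]·(1140·0.1442²/2) = [0.2092 + 3.04]·11.85 = 38.49 Pa.
ΔP = 38.49 Pa = 3.85×10^-4 bar.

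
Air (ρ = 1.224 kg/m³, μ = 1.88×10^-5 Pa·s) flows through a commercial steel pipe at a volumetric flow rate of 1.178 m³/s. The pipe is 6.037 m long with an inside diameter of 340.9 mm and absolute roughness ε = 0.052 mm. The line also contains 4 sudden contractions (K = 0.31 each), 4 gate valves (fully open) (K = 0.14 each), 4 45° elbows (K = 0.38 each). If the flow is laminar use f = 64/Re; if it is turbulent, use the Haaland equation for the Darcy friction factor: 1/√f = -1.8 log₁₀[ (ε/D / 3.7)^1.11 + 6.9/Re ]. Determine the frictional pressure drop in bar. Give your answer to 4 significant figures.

Cross-sectional area A = πD²/4 = π(0.3409)²/4 = 0.09127 m²; mean velocity V = Q/A = 1.178/0.09127 = 12.91 m/s.
Reynolds number Re = ρVD/μ = 1.224 · 12.91 · 0.3409 / 1.88e-05 = 2.865e+05.
Re > 4000 → turbulent. Relative roughness ε/D = 5.2e-05/0.3409 = 0.000153. Haaland: 1/√f = -1.8 log₁₀[(0.000153/3.7)^1.11 + 6.9/2.865e+05] = -1.8 log₁₀[1.36e-05 + 2.41e-05] = 7.963, so f = 0.01577.
Total minor-loss coefficient ΣK = 4·0.31 + 4·0.14 + 4·0.38 = 3.32.
ΔP = [f·L/D + ΣK]·(ρV²/2) = [0.01577·6.037/0.3409 + 3.32]·(1.224·12.91²/2) = [0.2793 + 3.32]·101.9 = 366.9 Pa.
ΔP = 366.9 Pa = 0.003669 bar.

ΔP ≈ 0.003669 bar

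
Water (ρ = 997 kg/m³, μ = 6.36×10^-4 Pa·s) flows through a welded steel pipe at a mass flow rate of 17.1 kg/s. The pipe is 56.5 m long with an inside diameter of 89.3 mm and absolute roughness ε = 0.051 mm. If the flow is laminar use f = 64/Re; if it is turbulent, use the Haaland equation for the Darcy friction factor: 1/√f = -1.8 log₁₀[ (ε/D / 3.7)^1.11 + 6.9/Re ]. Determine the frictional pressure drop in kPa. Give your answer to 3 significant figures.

ΔP ≈ 43.1 kPa

A = πD²/4 = π(0.0893)²/4 = 0.006263 m²; mean velocity V = ṁ/(ρA) = 17.1/(997 · 0.006263) = 2.738 m/s.
Reynolds number Re = ρVD/μ = 997 · 2.738 · 0.0893 / 0.000636 = 3.834e+05.
Re > 4000 → turbulent. Relative roughness ε/D = 5.1e-05/0.0893 = 0.000571. Haaland: 1/√f = -1.8 log₁₀[(0.000571/3.7)^1.11 + 6.9/3.834e+05] = -1.8 log₁₀[5.88e-05 + 1.8e-05] = 7.407, so f = 0.01823.
Darcy-Weisbach: ΔP = f(L/D)(ρV²/2) = 0.01823·(56.5/0.0893)·(997·2.738²/2) = 0.01823·632.7·3738 = 4.312e+04 Pa.
ΔP = 4.312e+04 Pa = 43.1 kPa.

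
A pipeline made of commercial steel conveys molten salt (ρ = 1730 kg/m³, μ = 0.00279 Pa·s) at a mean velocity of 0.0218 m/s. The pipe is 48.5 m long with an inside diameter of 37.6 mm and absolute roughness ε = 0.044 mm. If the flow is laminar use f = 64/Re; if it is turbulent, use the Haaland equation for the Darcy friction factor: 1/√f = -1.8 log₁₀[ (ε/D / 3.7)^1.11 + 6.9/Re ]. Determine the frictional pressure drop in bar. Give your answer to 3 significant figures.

ΔP ≈ 6.68×10^-4 bar

Reynolds number Re = ρVD/μ = 1730 · 0.0218 · 0.0376 / 0.00279 = 508.3.
Re < 2300 → laminar flow, so f = 64/Re = 64/508.3 = 0.1259 (the turbulent correlation is not needed).
Darcy-Weisbach: ΔP = f(L/D)(ρV²/2) = 0.1259·(48.5/0.0376)·(1730·0.0218²/2) = 0.1259·1290·0.4111 = 66.77 Pa.
ΔP = 66.77 Pa = 6.68×10^-4 bar.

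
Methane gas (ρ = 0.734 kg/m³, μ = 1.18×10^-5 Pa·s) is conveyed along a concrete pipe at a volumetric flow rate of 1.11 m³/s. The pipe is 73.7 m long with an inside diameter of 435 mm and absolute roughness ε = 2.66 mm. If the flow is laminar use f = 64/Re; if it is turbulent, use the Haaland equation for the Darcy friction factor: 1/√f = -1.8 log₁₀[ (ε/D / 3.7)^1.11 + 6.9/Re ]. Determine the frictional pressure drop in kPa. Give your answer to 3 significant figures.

Cross-sectional area A = πD²/4 = π(0.435)²/4 = 0.1486 m²; mean velocity V = Q/A = 1.11/0.1486 = 7.469 m/s.
Reynolds number Re = ρVD/μ = 0.734 · 7.469 · 0.435 / 1.18e-05 = 2.021e+05.
Re > 4000 → turbulent. Relative roughness ε/D = 0.00266/0.435 = 0.00611. Haaland: 1/√f = -1.8 log₁₀[(0.00611/3.7)^1.11 + 6.9/2.021e+05] = -1.8 log₁₀[0.000817 + 3.41e-05] = 5.526, so f = 0.03275.
Darcy-Weisbach: ΔP = f(L/D)(ρV²/2) = 0.03275·(73.7/0.435)·(0.734·7.469²/2) = 0.03275·169.4·20.47 = 113.6 Pa.
ΔP = 113.6 Pa = 0.114 kPa.

ΔP ≈ 0.114 kPa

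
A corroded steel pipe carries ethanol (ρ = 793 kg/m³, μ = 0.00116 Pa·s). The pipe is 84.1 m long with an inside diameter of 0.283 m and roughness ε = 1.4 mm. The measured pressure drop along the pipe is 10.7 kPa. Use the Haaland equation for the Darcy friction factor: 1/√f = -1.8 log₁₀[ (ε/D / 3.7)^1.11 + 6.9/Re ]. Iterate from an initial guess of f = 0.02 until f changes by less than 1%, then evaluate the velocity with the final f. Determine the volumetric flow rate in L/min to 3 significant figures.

Rearranging Darcy-Weisbach: V = √(2·ΔP·D/(f·L·ρ)). With ε/D = 0.0014/0.283 = 0.00495, iterate starting from f = 0.02:
  f = 0.02 → V = √(2·1.07e+04·0.283/(0.02·84.1·793)) = 2.131 m/s; Re = ρVD/μ = 4.122e+05; f → 0.03054
  f = 0.03054 → V = 1.724 m/s; Re = 3.336e+05; f → 0.03059
Converged (Δf/f < 1%). With the final f = 0.03059: V = √(2·1.07e+04·0.283/(0.03059·84.1·793)) = 1.723 m/s.
Q = V·A = 1.723·(π/4·0.283²) = 0.1084 m³/s = 6500 L/min.

Q ≈ 6500 L/min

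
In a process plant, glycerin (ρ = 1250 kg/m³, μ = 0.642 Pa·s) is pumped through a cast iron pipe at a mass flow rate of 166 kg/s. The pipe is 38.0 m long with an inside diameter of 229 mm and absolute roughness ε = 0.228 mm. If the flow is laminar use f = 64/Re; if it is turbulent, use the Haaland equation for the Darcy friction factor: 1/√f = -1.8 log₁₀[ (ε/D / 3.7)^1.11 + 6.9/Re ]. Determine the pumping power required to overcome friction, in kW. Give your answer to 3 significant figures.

A = πD²/4 = π(0.229)²/4 = 0.04119 m²; mean velocity V = ṁ/(ρA) = 166/(1250 · 0.04119) = 3.224 m/s.
Reynolds number Re = ρVD/μ = 1250 · 3.224 · 0.229 / 0.642 = 1438.
Re < 2300 → laminar flow, so f = 64/Re = 64/1438 = 0.04452 (the turbulent correlation is not needed).
Darcy-Weisbach: ΔP = f(L/D)(ρV²/2) = 0.04452·(38/0.229)·(1250·3.224²/2) = 0.04452·165.9·6498 = 4.8e+04 Pa.
Q = ṁ/ρ = 166/1250 = 0.1328 m³/s.
Pumping power P = QΔP = 0.1328·4.8e+04 = 6374 W = 6.37 kW.

P ≈ 6.37 kW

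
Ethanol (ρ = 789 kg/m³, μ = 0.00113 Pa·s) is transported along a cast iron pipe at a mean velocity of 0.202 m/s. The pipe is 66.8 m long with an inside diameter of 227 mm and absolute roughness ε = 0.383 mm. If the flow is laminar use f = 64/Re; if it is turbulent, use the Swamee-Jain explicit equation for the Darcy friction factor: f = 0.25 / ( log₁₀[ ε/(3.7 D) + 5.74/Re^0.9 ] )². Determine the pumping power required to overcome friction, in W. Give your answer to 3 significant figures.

P ≈ 1.06 W

Reynolds number Re = ρVD/μ = 789 · 0.202 · 0.227 / 0.00113 = 3.202e+04.
Re > 4000 → turbulent. Relative roughness ε/D = 0.000383/0.227 = 0.00169. Swamee-Jain: f = 0.25/(log₁₀[0.00169/3.7 + 5.74/3.202e+04^0.9])² = 0.25/(log₁₀[0.000456 + 0.000506])² = 0.25/(-3.017)² = 0.02747.
Darcy-Weisbach: ΔP = f(L/D)(ρV²/2) = 0.02747·(66.8/0.227)·(789·0.202²/2) = 0.02747·294.3·16.1 = 130.1 Pa.
Q = V·A = 0.202·0.04047 = 0.008175 m³/s.
Pumping power P = QΔP = 0.008175·130.1 = 1.064 W = 1.06 W.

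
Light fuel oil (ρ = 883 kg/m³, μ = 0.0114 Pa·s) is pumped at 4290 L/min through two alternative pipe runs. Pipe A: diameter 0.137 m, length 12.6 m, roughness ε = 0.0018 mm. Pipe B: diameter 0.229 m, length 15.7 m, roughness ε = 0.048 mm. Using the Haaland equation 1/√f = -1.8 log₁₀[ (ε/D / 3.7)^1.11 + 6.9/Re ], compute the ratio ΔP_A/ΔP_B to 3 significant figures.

ΔP_A/ΔP_B ≈ 9.13

Pipe A: V = Q/A = 0.0715/0.01474 = 4.85 m/s; Re = 5.147e+04; ε/D = 1.31e-05; Haaland → f = 0.02061; ΔP_A = f(L/D)(ρV²/2) = 1.969e+04 Pa.
Pipe B: V = Q/A = 0.0715/0.04119 = 1.736 m/s; Re = 3.079e+04; ε/D = 0.00021; Haaland → f = 0.02364; ΔP_B = f(L/D)(ρV²/2) = 2156 Pa.
ΔP_A/ΔP_B = 1.969e+04/2156 = 9.13.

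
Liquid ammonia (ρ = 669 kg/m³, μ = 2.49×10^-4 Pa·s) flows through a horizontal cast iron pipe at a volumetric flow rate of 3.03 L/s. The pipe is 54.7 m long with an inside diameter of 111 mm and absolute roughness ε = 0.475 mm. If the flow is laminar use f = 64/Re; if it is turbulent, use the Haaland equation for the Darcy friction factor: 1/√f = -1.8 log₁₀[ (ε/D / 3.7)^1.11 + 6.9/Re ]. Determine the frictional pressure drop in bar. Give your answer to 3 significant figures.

ΔP ≈ 0.00486 bar

Q = 3.03 L/s = 3.03/1000 = 0.00303 m³/s.
Cross-sectional area A = πD²/4 = π(0.111)²/4 = 0.009677 m²; mean velocity V = Q/A = 0.00303/0.009677 = 0.3131 m/s.
Reynolds number Re = ρVD/μ = 669 · 0.3131 · 0.111 / 0.000249 = 9.338e+04.
Re > 4000 → turbulent. Relative roughness ε/D = 0.000475/0.111 = 0.00428. Haaland: 1/√f = -1.8 log₁₀[(0.00428/3.7)^1.11 + 6.9/9.338e+04] = -1.8 log₁₀[0.00055 + 7.39e-05] = 5.769, so f = 0.03004.
Darcy-Weisbach: ΔP = f(L/D)(ρV²/2) = 0.03004·(54.7/0.111)·(669·0.3131²/2) = 0.03004·492.8·32.8 = 485.6 Pa.
ΔP = 485.6 Pa = 0.00486 bar.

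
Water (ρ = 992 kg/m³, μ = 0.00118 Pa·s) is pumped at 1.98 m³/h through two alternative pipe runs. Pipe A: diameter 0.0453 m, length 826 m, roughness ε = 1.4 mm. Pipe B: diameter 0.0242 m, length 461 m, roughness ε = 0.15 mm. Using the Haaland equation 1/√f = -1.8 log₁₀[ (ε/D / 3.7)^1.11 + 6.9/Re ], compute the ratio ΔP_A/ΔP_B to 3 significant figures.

Pipe A: V = Q/A = 0.00055/0.001612 = 0.3413 m/s; Re = 1.3e+04; ε/D = 0.0309; Haaland → f = 0.0603; ΔP_A = f(L/D)(ρV²/2) = 6.351e+04 Pa.
Pipe B: V = Q/A = 0.00055/0.00046 = 1.196 m/s; Re = 2.433e+04; ε/D = 0.0062; Haaland → f = 0.03538; ΔP_B = f(L/D)(ρV²/2) = 4.78e+05 Pa.
ΔP_A/ΔP_B = 6.351e+04/4.78e+05 = 0.133.

ΔP_A/ΔP_B ≈ 0.133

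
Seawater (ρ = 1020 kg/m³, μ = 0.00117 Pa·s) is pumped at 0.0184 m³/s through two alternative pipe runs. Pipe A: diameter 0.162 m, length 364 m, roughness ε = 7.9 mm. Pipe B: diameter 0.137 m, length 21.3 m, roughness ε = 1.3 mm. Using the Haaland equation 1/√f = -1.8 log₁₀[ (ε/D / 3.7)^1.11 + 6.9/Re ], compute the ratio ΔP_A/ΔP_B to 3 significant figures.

ΔP_A/ΔP_B ≈ 13.9

Pipe A: V = Q/A = 0.0184/0.02061 = 0.8927 m/s; Re = 1.261e+05; ε/D = 0.0488; Haaland → f = 0.07107; ΔP_A = f(L/D)(ρV²/2) = 6.489e+04 Pa.
Pipe B: V = Q/A = 0.0184/0.01474 = 1.248 m/s; Re = 1.491e+05; ε/D = 0.00949; Haaland → f = 0.0377; ΔP_B = f(L/D)(ρV²/2) = 4658 Pa.
ΔP_A/ΔP_B = 6.489e+04/4658 = 13.9.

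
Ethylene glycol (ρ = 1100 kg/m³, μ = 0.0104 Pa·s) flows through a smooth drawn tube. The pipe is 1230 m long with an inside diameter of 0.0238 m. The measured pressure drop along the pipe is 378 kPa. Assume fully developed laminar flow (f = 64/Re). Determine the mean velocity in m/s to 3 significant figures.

V ≈ 0.523 m/s

For laminar flow, f = 64/Re with Re = ρVD/μ, so Darcy-Weisbach reduces to ΔP = 32μLV/D². Solving for V: V = ΔP·D²/(32μL) = 3.78e+05·(0.0238)²/(32·0.0104·1230) = 0.5231 m/s.
Check: Re = ρVD/μ = 1100·0.5231·0.0238/0.0104 = 1317 < 2300, so the laminar assumption holds.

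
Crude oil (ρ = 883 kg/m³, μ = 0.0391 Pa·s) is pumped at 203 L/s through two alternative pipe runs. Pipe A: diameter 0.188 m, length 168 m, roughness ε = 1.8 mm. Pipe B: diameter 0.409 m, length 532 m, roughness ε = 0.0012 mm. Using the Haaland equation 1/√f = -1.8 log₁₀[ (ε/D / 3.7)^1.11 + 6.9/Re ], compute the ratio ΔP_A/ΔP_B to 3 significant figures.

ΔP_A/ΔP_B ≈ 21.5

Pipe A: V = Q/A = 0.203/0.02776 = 7.313 m/s; Re = 3.105e+04; ε/D = 0.00957; Haaland → f = 0.03922; ΔP_A = f(L/D)(ρV²/2) = 8.275e+05 Pa.
Pipe B: V = Q/A = 0.203/0.1314 = 1.545 m/s; Re = 1.427e+04; ε/D = 2.93e-06; Haaland → f = 0.02808; ΔP_B = f(L/D)(ρV²/2) = 3.849e+04 Pa.
ΔP_A/ΔP_B = 8.275e+05/3.849e+04 = 21.5.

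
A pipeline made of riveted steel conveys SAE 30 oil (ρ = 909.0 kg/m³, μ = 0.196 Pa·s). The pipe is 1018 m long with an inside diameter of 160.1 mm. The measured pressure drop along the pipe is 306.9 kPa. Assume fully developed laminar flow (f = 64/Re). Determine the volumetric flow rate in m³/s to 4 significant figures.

Q ≈ 0.02480 m³/s

For laminar flow, f = 64/Re with Re = ρVD/μ, so Darcy-Weisbach reduces to ΔP = 32μLV/D². Solving for V: V = ΔP·D²/(32μL) = 3.069e+05·(0.1601)²/(32·0.196·1018) = 1.232 m/s.
Check: Re = ρVD/μ = 909·1.232·0.1601/0.196 = 914.8 < 2300, so the laminar assumption holds.
Q = V·A = 1.232·(π/4·0.1601²) = 0.0248 m³/s = 0.02480 m³/s.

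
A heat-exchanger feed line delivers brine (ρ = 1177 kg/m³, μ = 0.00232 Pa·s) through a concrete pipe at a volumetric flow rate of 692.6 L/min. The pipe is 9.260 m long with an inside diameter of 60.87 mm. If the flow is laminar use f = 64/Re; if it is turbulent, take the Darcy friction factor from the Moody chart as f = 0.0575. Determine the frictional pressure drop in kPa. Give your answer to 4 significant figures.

Q = 692.6 L/min = 692.6/60000 = 0.01154 m³/s.
Cross-sectional area A = πD²/4 = π(0.06087)²/4 = 0.00291 m²; mean velocity V = Q/A = 0.01154/0.00291 = 3.967 m/s.
Reynolds number Re = ρVD/μ = 1177 · 3.967 · 0.06087 / 0.00232 = 1.225e+05.
Re > 4000 → turbulent; use the Moody-chart value f = 0.0575.
Darcy-Weisbach: ΔP = f(L/D)(ρV²/2) = 0.0575·(9.26/0.06087)·(1177·3.967²/2) = 0.0575·152.1·9260 = 8.1e+04 Pa.
ΔP = 8.1e+04 Pa = 81.00 kPa.

ΔP ≈ 81.00 kPa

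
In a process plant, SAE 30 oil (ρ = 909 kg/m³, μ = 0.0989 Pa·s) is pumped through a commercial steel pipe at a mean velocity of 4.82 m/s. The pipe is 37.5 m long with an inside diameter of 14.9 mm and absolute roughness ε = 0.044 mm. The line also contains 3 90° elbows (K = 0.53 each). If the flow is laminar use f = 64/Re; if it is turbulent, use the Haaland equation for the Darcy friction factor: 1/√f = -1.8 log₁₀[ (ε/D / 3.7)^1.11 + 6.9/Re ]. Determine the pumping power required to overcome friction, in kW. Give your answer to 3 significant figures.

Reynolds number Re = ρVD/μ = 909 · 4.82 · 0.0149 / 0.0989 = 660.1.
Re < 2300 → laminar flow, so f = 64/Re = 64/660.1 = 0.09696 (the turbulent correlation is not needed).
Total minor-loss coefficient ΣK = 3·0.53 = 1.59.
ΔP = [f·L/D + ΣK]·(ρV²/2) = [0.09696·37.5/0.0149 + 1.59]·(909·4.82²/2) = [244 + 1.59]·1.056e+04 = 2.593e+06 Pa.
Q = V·A = 4.82·0.0001744 = 0.0008404 m³/s.
Pumping power P = QΔP = 0.0008404·2.593e+06 = 2180 W = 2.18 kW.

P ≈ 2.18 kW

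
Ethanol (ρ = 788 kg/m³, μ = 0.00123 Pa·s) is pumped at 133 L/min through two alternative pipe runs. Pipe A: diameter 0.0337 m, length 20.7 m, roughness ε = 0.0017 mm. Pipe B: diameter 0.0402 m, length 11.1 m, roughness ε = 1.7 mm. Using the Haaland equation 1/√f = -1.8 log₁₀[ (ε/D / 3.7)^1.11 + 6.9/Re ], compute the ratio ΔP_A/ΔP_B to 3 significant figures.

ΔP_A/ΔP_B ≈ 1.38

Pipe A: V = Q/A = 0.002217/0.000892 = 2.485 m/s; Re = 5.365e+04; ε/D = 5.04e-05; Haaland → f = 0.02053; ΔP_A = f(L/D)(ρV²/2) = 3.068e+04 Pa.
Pipe B: V = Q/A = 0.002217/0.001269 = 1.746 m/s; Re = 4.498e+04; ε/D = 0.0423; Haaland → f = 0.06701; ΔP_B = f(L/D)(ρV²/2) = 2.224e+04 Pa.
ΔP_A/ΔP_B = 3.068e+04/2.224e+04 = 1.38.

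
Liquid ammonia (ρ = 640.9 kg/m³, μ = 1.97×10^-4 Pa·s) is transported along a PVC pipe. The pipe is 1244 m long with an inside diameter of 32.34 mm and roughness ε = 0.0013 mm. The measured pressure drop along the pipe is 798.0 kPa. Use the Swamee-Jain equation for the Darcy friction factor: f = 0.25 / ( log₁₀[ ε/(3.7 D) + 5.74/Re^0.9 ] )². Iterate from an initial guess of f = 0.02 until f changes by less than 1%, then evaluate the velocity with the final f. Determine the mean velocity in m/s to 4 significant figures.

Rearranging Darcy-Weisbach: V = √(2·ΔP·D/(f·L·ρ)). With ε/D = 1.3e-06/0.03234 = 4.02e-05, iterate starting from f = 0.02:
  f = 0.02 → V = √(2·7.98e+05·0.03234/(0.02·1244·640.9)) = 1.799 m/s; Re = ρVD/μ = 1.893e+05; f → 0.01605
  f = 0.01605 → V = 2.008 m/s; Re = 2.113e+05; f → 0.01574
  f = 0.01574 → V = 2.028 m/s; Re = 2.134e+05; f → 0.01571
Converged (Δf/f < 1%). With the final f = 0.01571: V = √(2·7.98e+05·0.03234/(0.01571·1244·640.9)) = 2.03 m/s.

V ≈ 2.030 m/s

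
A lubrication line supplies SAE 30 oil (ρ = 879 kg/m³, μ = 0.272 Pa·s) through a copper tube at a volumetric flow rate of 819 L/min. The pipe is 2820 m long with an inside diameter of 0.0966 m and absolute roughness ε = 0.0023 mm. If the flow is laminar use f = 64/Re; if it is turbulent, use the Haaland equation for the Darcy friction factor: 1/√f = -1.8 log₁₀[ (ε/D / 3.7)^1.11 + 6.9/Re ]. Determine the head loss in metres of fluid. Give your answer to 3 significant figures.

h_f ≈ 568 m

Q = 819 L/min = 819/60000 = 0.01365 m³/s.
Cross-sectional area A = πD²/4 = π(0.0966)²/4 = 0.007329 m²; mean velocity V = Q/A = 0.01365/0.007329 = 1.862 m/s.
Reynolds number Re = ρVD/μ = 879 · 1.862 · 0.0966 / 0.272 = 581.4.
Re < 2300 → laminar flow, so f = 64/Re = 64/581.4 = 0.1101 (the turbulent correlation is not needed).
Darcy-Weisbach: ΔP = f(L/D)(ρV²/2) = 0.1101·(2820/0.0966)·(879·1.862²/2) = 0.1101·2.919e+04·1525 = 4.899e+06 Pa.
Head loss h_f = ΔP/(ρg) = 4.899e+06/(879·9.81) = 568 m.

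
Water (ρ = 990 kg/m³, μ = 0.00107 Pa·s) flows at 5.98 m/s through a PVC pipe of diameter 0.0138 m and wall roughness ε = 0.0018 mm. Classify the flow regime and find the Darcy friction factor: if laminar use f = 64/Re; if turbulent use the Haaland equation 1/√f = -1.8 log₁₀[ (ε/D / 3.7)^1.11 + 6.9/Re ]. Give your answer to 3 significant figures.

Re = ρVD/μ = 990·5.98·0.0138/0.00107 = 7.635e+04.
Re > 4000 → turbulent. ε/D = 1.8e-06/0.0138 = 0.00013; Haaland: 1/√f = -1.8 log₁₀[1.14e-05 + 9.04e-05] = 7.186, so f = 0.01936.

f ≈ 0.0194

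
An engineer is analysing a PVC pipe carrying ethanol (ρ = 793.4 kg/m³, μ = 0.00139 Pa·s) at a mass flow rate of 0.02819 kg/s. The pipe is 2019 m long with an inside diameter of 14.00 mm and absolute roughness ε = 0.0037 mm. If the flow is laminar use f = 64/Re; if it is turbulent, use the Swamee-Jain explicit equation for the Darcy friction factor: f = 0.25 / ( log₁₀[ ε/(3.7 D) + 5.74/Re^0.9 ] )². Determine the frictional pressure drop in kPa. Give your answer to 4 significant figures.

ΔP ≈ 105.8 kPa

A = πD²/4 = π(0.014)²/4 = 0.0001539 m²; mean velocity V = ṁ/(ρA) = 0.02819/(793.4 · 0.0001539) = 0.2308 m/s.
Reynolds number Re = ρVD/μ = 793.4 · 0.2308 · 0.014 / 0.00139 = 1844.
Re < 2300 → laminar flow, so f = 64/Re = 64/1844 = 0.0347 (the turbulent correlation is not needed).
Darcy-Weisbach: ΔP = f(L/D)(ρV²/2) = 0.0347·(2019/0.014)·(793.4·0.2308²/2) = 0.0347·1.442e+05·21.13 = 1.058e+05 Pa.
ΔP = 1.058e+05 Pa = 105.8 kPa.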